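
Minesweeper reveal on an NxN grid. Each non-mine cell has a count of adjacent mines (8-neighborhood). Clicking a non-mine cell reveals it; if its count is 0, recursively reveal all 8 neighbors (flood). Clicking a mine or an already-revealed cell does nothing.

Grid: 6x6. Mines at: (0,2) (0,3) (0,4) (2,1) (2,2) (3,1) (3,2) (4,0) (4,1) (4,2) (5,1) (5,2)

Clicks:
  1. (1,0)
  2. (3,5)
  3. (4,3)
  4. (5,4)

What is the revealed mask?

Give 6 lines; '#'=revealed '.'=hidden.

Click 1 (1,0) count=1: revealed 1 new [(1,0)] -> total=1
Click 2 (3,5) count=0: revealed 15 new [(1,3) (1,4) (1,5) (2,3) (2,4) (2,5) (3,3) (3,4) (3,5) (4,3) (4,4) (4,5) (5,3) (5,4) (5,5)] -> total=16
Click 3 (4,3) count=3: revealed 0 new [(none)] -> total=16
Click 4 (5,4) count=0: revealed 0 new [(none)] -> total=16

Answer: ......
#..###
...###
...###
...###
...###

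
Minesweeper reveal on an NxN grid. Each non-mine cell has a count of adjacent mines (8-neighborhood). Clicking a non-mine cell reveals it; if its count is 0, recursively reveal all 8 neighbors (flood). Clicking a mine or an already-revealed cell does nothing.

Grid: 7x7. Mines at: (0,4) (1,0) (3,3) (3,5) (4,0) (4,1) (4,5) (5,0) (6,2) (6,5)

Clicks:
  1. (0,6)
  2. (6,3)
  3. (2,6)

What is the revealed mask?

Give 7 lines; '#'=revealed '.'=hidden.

Click 1 (0,6) count=0: revealed 6 new [(0,5) (0,6) (1,5) (1,6) (2,5) (2,6)] -> total=6
Click 2 (6,3) count=1: revealed 1 new [(6,3)] -> total=7
Click 3 (2,6) count=1: revealed 0 new [(none)] -> total=7

Answer: .....##
.....##
.....##
.......
.......
.......
...#...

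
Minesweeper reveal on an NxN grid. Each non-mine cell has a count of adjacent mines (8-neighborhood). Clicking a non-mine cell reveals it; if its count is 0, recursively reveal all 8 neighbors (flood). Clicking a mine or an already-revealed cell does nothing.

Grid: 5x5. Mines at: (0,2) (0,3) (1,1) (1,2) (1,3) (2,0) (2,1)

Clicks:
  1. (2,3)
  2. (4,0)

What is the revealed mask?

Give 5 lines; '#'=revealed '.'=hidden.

Click 1 (2,3) count=2: revealed 1 new [(2,3)] -> total=1
Click 2 (4,0) count=0: revealed 12 new [(2,2) (2,4) (3,0) (3,1) (3,2) (3,3) (3,4) (4,0) (4,1) (4,2) (4,3) (4,4)] -> total=13

Answer: .....
.....
..###
#####
#####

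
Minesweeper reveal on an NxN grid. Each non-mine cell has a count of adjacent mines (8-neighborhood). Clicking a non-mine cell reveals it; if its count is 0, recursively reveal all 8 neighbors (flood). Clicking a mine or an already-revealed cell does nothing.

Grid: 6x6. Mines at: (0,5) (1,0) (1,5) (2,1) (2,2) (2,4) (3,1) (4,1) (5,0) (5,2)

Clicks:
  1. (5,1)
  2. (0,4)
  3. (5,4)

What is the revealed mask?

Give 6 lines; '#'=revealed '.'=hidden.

Click 1 (5,1) count=3: revealed 1 new [(5,1)] -> total=1
Click 2 (0,4) count=2: revealed 1 new [(0,4)] -> total=2
Click 3 (5,4) count=0: revealed 9 new [(3,3) (3,4) (3,5) (4,3) (4,4) (4,5) (5,3) (5,4) (5,5)] -> total=11

Answer: ....#.
......
......
...###
...###
.#.###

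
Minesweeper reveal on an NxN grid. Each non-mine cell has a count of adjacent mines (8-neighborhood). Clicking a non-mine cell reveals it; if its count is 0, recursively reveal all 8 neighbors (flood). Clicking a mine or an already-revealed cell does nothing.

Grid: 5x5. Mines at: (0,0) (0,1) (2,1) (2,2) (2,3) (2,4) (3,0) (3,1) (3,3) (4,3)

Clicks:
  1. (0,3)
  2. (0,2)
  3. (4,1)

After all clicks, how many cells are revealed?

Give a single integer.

Click 1 (0,3) count=0: revealed 6 new [(0,2) (0,3) (0,4) (1,2) (1,3) (1,4)] -> total=6
Click 2 (0,2) count=1: revealed 0 new [(none)] -> total=6
Click 3 (4,1) count=2: revealed 1 new [(4,1)] -> total=7

Answer: 7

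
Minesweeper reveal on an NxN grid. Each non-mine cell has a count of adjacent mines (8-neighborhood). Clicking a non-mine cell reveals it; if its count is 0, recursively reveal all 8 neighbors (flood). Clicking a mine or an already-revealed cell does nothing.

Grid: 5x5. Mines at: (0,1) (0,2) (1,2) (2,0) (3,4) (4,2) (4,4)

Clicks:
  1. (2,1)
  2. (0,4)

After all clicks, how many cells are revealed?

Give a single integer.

Click 1 (2,1) count=2: revealed 1 new [(2,1)] -> total=1
Click 2 (0,4) count=0: revealed 6 new [(0,3) (0,4) (1,3) (1,4) (2,3) (2,4)] -> total=7

Answer: 7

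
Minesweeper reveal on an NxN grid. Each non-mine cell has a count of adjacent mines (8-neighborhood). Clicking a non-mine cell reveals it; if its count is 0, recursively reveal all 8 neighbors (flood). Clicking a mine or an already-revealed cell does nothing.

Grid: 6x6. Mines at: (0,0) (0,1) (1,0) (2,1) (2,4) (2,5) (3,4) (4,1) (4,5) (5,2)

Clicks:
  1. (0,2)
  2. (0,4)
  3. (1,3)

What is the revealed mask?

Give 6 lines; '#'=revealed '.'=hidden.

Answer: ..####
..####
......
......
......
......

Derivation:
Click 1 (0,2) count=1: revealed 1 new [(0,2)] -> total=1
Click 2 (0,4) count=0: revealed 7 new [(0,3) (0,4) (0,5) (1,2) (1,3) (1,4) (1,5)] -> total=8
Click 3 (1,3) count=1: revealed 0 new [(none)] -> total=8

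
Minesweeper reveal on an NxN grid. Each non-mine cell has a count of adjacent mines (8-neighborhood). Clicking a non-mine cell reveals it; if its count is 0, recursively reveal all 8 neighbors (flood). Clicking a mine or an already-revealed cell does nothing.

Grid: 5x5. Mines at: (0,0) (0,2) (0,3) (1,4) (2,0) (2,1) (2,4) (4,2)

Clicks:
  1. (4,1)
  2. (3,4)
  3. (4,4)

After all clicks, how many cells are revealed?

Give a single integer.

Click 1 (4,1) count=1: revealed 1 new [(4,1)] -> total=1
Click 2 (3,4) count=1: revealed 1 new [(3,4)] -> total=2
Click 3 (4,4) count=0: revealed 3 new [(3,3) (4,3) (4,4)] -> total=5

Answer: 5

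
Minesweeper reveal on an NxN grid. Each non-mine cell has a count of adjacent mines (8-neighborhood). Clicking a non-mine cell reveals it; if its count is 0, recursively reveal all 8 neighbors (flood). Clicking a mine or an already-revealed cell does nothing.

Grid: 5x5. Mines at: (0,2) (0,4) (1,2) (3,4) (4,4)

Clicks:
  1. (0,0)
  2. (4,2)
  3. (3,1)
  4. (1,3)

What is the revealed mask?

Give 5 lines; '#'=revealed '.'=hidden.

Answer: ##...
##.#.
####.
####.
####.

Derivation:
Click 1 (0,0) count=0: revealed 16 new [(0,0) (0,1) (1,0) (1,1) (2,0) (2,1) (2,2) (2,3) (3,0) (3,1) (3,2) (3,3) (4,0) (4,1) (4,2) (4,3)] -> total=16
Click 2 (4,2) count=0: revealed 0 new [(none)] -> total=16
Click 3 (3,1) count=0: revealed 0 new [(none)] -> total=16
Click 4 (1,3) count=3: revealed 1 new [(1,3)] -> total=17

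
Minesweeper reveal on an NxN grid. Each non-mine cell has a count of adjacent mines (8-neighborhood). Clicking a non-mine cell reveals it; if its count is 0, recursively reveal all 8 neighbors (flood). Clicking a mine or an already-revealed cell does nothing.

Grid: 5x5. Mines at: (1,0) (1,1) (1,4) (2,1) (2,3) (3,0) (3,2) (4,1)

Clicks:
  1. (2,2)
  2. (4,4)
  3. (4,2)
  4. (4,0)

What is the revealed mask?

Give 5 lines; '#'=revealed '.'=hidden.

Click 1 (2,2) count=4: revealed 1 new [(2,2)] -> total=1
Click 2 (4,4) count=0: revealed 4 new [(3,3) (3,4) (4,3) (4,4)] -> total=5
Click 3 (4,2) count=2: revealed 1 new [(4,2)] -> total=6
Click 4 (4,0) count=2: revealed 1 new [(4,0)] -> total=7

Answer: .....
.....
..#..
...##
#.###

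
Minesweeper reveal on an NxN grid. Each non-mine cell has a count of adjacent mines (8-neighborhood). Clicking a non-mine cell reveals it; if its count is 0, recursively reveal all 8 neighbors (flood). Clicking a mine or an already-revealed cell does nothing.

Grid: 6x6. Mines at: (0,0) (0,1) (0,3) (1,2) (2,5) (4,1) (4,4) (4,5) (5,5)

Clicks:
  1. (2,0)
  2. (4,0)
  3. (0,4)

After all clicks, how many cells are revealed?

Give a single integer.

Answer: 8

Derivation:
Click 1 (2,0) count=0: revealed 6 new [(1,0) (1,1) (2,0) (2,1) (3,0) (3,1)] -> total=6
Click 2 (4,0) count=1: revealed 1 new [(4,0)] -> total=7
Click 3 (0,4) count=1: revealed 1 new [(0,4)] -> total=8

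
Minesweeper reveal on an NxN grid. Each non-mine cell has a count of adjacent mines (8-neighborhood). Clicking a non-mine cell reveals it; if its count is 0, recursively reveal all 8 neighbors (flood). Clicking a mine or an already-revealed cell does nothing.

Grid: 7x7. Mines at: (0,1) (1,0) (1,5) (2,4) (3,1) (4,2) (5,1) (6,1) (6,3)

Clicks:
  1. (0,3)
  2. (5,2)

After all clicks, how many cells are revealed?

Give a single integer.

Click 1 (0,3) count=0: revealed 6 new [(0,2) (0,3) (0,4) (1,2) (1,3) (1,4)] -> total=6
Click 2 (5,2) count=4: revealed 1 new [(5,2)] -> total=7

Answer: 7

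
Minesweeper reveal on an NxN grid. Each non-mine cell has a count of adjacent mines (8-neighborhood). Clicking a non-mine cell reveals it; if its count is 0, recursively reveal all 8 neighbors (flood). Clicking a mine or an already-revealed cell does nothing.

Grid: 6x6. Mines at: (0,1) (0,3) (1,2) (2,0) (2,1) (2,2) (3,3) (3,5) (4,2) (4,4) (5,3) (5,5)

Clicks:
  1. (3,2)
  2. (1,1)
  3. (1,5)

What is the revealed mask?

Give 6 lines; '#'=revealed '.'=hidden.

Answer: ....##
.#..##
....##
..#...
......
......

Derivation:
Click 1 (3,2) count=4: revealed 1 new [(3,2)] -> total=1
Click 2 (1,1) count=5: revealed 1 new [(1,1)] -> total=2
Click 3 (1,5) count=0: revealed 6 new [(0,4) (0,5) (1,4) (1,5) (2,4) (2,5)] -> total=8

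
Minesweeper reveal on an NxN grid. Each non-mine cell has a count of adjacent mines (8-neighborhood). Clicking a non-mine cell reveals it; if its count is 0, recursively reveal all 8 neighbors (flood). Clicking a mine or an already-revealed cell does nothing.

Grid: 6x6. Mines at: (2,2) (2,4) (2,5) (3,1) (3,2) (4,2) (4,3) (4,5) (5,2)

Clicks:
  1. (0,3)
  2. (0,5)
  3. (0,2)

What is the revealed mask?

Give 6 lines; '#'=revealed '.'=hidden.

Click 1 (0,3) count=0: revealed 14 new [(0,0) (0,1) (0,2) (0,3) (0,4) (0,5) (1,0) (1,1) (1,2) (1,3) (1,4) (1,5) (2,0) (2,1)] -> total=14
Click 2 (0,5) count=0: revealed 0 new [(none)] -> total=14
Click 3 (0,2) count=0: revealed 0 new [(none)] -> total=14

Answer: ######
######
##....
......
......
......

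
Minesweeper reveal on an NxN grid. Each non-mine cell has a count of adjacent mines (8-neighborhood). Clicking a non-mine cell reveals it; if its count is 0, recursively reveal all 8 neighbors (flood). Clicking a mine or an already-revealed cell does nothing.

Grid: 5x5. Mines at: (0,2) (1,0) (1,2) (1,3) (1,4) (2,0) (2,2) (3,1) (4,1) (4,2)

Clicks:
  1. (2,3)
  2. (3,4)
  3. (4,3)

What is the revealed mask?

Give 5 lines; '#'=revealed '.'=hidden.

Click 1 (2,3) count=4: revealed 1 new [(2,3)] -> total=1
Click 2 (3,4) count=0: revealed 5 new [(2,4) (3,3) (3,4) (4,3) (4,4)] -> total=6
Click 3 (4,3) count=1: revealed 0 new [(none)] -> total=6

Answer: .....
.....
...##
...##
...##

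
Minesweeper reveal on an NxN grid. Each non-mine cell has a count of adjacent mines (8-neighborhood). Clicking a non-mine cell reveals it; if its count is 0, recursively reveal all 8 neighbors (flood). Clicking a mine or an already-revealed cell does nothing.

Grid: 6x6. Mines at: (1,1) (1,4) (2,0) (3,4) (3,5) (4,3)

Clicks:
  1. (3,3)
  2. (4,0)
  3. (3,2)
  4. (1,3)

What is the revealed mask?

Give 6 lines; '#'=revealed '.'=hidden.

Click 1 (3,3) count=2: revealed 1 new [(3,3)] -> total=1
Click 2 (4,0) count=0: revealed 9 new [(3,0) (3,1) (3,2) (4,0) (4,1) (4,2) (5,0) (5,1) (5,2)] -> total=10
Click 3 (3,2) count=1: revealed 0 new [(none)] -> total=10
Click 4 (1,3) count=1: revealed 1 new [(1,3)] -> total=11

Answer: ......
...#..
......
####..
###...
###...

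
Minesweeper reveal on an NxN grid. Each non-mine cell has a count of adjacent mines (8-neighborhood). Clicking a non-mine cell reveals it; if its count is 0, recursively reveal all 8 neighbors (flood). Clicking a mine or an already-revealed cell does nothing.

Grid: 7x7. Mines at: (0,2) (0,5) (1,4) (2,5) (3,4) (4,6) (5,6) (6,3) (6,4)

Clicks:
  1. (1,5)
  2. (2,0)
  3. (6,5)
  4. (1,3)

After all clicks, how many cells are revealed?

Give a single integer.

Answer: 27

Derivation:
Click 1 (1,5) count=3: revealed 1 new [(1,5)] -> total=1
Click 2 (2,0) count=0: revealed 25 new [(0,0) (0,1) (1,0) (1,1) (1,2) (1,3) (2,0) (2,1) (2,2) (2,3) (3,0) (3,1) (3,2) (3,3) (4,0) (4,1) (4,2) (4,3) (5,0) (5,1) (5,2) (5,3) (6,0) (6,1) (6,2)] -> total=26
Click 3 (6,5) count=2: revealed 1 new [(6,5)] -> total=27
Click 4 (1,3) count=2: revealed 0 new [(none)] -> total=27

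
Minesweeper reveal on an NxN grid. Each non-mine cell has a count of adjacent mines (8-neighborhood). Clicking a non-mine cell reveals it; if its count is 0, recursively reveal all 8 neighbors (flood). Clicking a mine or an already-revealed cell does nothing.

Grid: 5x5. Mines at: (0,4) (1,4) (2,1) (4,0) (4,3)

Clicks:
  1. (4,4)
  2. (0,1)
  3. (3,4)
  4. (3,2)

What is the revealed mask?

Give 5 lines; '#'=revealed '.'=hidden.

Click 1 (4,4) count=1: revealed 1 new [(4,4)] -> total=1
Click 2 (0,1) count=0: revealed 8 new [(0,0) (0,1) (0,2) (0,3) (1,0) (1,1) (1,2) (1,3)] -> total=9
Click 3 (3,4) count=1: revealed 1 new [(3,4)] -> total=10
Click 4 (3,2) count=2: revealed 1 new [(3,2)] -> total=11

Answer: ####.
####.
.....
..#.#
....#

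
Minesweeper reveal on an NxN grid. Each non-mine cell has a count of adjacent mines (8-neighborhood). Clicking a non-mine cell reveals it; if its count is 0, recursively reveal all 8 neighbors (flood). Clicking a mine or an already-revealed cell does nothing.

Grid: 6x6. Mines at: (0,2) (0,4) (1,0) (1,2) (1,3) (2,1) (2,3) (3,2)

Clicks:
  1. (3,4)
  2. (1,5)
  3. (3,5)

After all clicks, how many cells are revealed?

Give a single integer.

Answer: 21

Derivation:
Click 1 (3,4) count=1: revealed 1 new [(3,4)] -> total=1
Click 2 (1,5) count=1: revealed 1 new [(1,5)] -> total=2
Click 3 (3,5) count=0: revealed 19 new [(1,4) (2,4) (2,5) (3,0) (3,1) (3,3) (3,5) (4,0) (4,1) (4,2) (4,3) (4,4) (4,5) (5,0) (5,1) (5,2) (5,3) (5,4) (5,5)] -> total=21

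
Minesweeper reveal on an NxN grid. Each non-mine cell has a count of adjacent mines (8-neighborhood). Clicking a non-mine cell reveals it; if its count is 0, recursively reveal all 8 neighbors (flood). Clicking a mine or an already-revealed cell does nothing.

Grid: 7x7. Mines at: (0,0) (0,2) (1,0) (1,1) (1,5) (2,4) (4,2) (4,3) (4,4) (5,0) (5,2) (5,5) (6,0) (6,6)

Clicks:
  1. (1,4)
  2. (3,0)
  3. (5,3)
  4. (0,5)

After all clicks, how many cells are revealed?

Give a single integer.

Click 1 (1,4) count=2: revealed 1 new [(1,4)] -> total=1
Click 2 (3,0) count=0: revealed 6 new [(2,0) (2,1) (3,0) (3,1) (4,0) (4,1)] -> total=7
Click 3 (5,3) count=4: revealed 1 new [(5,3)] -> total=8
Click 4 (0,5) count=1: revealed 1 new [(0,5)] -> total=9

Answer: 9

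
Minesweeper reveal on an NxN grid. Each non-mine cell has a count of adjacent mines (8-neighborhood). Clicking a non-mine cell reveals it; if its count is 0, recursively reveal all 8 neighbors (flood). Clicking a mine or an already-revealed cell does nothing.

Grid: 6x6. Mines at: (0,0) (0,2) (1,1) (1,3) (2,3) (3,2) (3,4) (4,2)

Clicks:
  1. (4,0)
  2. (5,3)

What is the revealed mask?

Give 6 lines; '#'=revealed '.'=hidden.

Answer: ......
......
##....
##....
##....
##.#..

Derivation:
Click 1 (4,0) count=0: revealed 8 new [(2,0) (2,1) (3,0) (3,1) (4,0) (4,1) (5,0) (5,1)] -> total=8
Click 2 (5,3) count=1: revealed 1 new [(5,3)] -> total=9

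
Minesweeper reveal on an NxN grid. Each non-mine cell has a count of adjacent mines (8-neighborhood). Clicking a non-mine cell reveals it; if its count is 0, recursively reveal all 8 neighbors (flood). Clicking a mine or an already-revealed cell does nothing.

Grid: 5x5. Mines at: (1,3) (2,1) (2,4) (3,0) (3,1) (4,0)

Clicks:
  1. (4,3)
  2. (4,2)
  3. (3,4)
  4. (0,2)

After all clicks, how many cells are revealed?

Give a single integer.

Click 1 (4,3) count=0: revealed 6 new [(3,2) (3,3) (3,4) (4,2) (4,3) (4,4)] -> total=6
Click 2 (4,2) count=1: revealed 0 new [(none)] -> total=6
Click 3 (3,4) count=1: revealed 0 new [(none)] -> total=6
Click 4 (0,2) count=1: revealed 1 new [(0,2)] -> total=7

Answer: 7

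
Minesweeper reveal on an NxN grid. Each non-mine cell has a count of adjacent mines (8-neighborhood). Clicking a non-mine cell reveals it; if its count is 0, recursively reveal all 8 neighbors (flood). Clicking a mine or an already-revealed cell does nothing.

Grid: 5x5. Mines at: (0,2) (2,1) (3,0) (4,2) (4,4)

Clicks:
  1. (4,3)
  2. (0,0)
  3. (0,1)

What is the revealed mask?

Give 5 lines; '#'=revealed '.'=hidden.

Answer: ##...
##...
.....
.....
...#.

Derivation:
Click 1 (4,3) count=2: revealed 1 new [(4,3)] -> total=1
Click 2 (0,0) count=0: revealed 4 new [(0,0) (0,1) (1,0) (1,1)] -> total=5
Click 3 (0,1) count=1: revealed 0 new [(none)] -> total=5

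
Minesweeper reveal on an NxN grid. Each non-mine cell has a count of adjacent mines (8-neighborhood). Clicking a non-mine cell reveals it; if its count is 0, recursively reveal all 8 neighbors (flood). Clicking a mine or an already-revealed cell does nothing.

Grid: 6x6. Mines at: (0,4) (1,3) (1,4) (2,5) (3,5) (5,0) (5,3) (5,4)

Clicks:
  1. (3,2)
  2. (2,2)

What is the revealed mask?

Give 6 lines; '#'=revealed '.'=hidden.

Click 1 (3,2) count=0: revealed 21 new [(0,0) (0,1) (0,2) (1,0) (1,1) (1,2) (2,0) (2,1) (2,2) (2,3) (2,4) (3,0) (3,1) (3,2) (3,3) (3,4) (4,0) (4,1) (4,2) (4,3) (4,4)] -> total=21
Click 2 (2,2) count=1: revealed 0 new [(none)] -> total=21

Answer: ###...
###...
#####.
#####.
#####.
......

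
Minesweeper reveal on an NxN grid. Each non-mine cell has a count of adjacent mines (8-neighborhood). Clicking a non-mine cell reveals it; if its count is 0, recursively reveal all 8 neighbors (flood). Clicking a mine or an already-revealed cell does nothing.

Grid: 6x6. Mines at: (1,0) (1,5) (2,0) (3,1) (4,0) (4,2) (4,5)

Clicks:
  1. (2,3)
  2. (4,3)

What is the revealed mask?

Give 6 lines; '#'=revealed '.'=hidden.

Click 1 (2,3) count=0: revealed 15 new [(0,1) (0,2) (0,3) (0,4) (1,1) (1,2) (1,3) (1,4) (2,1) (2,2) (2,3) (2,4) (3,2) (3,3) (3,4)] -> total=15
Click 2 (4,3) count=1: revealed 1 new [(4,3)] -> total=16

Answer: .####.
.####.
.####.
..###.
...#..
......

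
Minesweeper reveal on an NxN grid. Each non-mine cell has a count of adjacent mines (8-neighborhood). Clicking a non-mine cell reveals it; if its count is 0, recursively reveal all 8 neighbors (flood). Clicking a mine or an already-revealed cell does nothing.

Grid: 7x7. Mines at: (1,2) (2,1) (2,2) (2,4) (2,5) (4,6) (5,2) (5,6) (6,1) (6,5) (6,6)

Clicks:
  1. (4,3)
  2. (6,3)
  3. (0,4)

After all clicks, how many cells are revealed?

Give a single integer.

Click 1 (4,3) count=1: revealed 1 new [(4,3)] -> total=1
Click 2 (6,3) count=1: revealed 1 new [(6,3)] -> total=2
Click 3 (0,4) count=0: revealed 8 new [(0,3) (0,4) (0,5) (0,6) (1,3) (1,4) (1,5) (1,6)] -> total=10

Answer: 10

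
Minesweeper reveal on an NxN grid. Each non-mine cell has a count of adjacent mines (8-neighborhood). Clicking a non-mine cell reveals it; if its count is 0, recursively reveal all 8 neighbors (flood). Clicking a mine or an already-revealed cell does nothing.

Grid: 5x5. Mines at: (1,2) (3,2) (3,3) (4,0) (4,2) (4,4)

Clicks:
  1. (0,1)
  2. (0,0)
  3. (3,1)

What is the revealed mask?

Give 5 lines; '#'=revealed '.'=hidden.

Click 1 (0,1) count=1: revealed 1 new [(0,1)] -> total=1
Click 2 (0,0) count=0: revealed 7 new [(0,0) (1,0) (1,1) (2,0) (2,1) (3,0) (3,1)] -> total=8
Click 3 (3,1) count=3: revealed 0 new [(none)] -> total=8

Answer: ##...
##...
##...
##...
.....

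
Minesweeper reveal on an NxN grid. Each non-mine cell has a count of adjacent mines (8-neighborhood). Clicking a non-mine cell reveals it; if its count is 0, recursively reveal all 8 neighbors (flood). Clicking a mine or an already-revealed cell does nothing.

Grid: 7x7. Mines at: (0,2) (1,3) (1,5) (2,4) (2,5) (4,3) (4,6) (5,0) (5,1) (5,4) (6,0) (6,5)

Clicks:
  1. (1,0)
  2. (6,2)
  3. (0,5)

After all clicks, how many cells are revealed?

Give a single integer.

Click 1 (1,0) count=0: revealed 14 new [(0,0) (0,1) (1,0) (1,1) (1,2) (2,0) (2,1) (2,2) (3,0) (3,1) (3,2) (4,0) (4,1) (4,2)] -> total=14
Click 2 (6,2) count=1: revealed 1 new [(6,2)] -> total=15
Click 3 (0,5) count=1: revealed 1 new [(0,5)] -> total=16

Answer: 16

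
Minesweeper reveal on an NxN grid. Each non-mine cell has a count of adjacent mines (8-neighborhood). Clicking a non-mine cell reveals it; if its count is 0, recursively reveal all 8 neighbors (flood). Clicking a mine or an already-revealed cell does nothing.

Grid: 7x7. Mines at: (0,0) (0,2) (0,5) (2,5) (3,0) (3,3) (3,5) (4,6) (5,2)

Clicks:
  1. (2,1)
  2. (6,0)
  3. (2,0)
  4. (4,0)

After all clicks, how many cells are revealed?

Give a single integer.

Answer: 8

Derivation:
Click 1 (2,1) count=1: revealed 1 new [(2,1)] -> total=1
Click 2 (6,0) count=0: revealed 6 new [(4,0) (4,1) (5,0) (5,1) (6,0) (6,1)] -> total=7
Click 3 (2,0) count=1: revealed 1 new [(2,0)] -> total=8
Click 4 (4,0) count=1: revealed 0 new [(none)] -> total=8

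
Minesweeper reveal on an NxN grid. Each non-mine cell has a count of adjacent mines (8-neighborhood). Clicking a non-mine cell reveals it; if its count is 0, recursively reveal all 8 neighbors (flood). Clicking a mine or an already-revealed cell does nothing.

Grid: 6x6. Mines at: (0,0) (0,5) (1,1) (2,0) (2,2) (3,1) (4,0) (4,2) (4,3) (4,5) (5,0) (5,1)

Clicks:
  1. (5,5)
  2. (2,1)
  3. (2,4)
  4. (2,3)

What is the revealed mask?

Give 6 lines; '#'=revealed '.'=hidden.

Answer: ......
...###
.#.###
...###
......
.....#

Derivation:
Click 1 (5,5) count=1: revealed 1 new [(5,5)] -> total=1
Click 2 (2,1) count=4: revealed 1 new [(2,1)] -> total=2
Click 3 (2,4) count=0: revealed 9 new [(1,3) (1,4) (1,5) (2,3) (2,4) (2,5) (3,3) (3,4) (3,5)] -> total=11
Click 4 (2,3) count=1: revealed 0 new [(none)] -> total=11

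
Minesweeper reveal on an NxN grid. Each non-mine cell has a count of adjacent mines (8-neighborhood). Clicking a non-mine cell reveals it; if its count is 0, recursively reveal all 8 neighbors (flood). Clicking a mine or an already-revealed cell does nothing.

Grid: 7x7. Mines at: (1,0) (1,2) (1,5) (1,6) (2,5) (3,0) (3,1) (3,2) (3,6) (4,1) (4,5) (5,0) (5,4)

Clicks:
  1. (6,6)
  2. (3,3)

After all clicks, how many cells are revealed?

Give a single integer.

Click 1 (6,6) count=0: revealed 4 new [(5,5) (5,6) (6,5) (6,6)] -> total=4
Click 2 (3,3) count=1: revealed 1 new [(3,3)] -> total=5

Answer: 5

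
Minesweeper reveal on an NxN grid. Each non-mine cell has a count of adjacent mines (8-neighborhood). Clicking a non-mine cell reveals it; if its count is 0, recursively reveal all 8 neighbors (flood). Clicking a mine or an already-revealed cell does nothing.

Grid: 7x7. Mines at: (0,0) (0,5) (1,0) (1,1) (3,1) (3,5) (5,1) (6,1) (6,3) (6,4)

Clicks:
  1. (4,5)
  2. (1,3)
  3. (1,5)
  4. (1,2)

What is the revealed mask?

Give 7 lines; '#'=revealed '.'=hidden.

Answer: ..###..
..####.
..###..
..###..
..####.
..###..
.......

Derivation:
Click 1 (4,5) count=1: revealed 1 new [(4,5)] -> total=1
Click 2 (1,3) count=0: revealed 18 new [(0,2) (0,3) (0,4) (1,2) (1,3) (1,4) (2,2) (2,3) (2,4) (3,2) (3,3) (3,4) (4,2) (4,3) (4,4) (5,2) (5,3) (5,4)] -> total=19
Click 3 (1,5) count=1: revealed 1 new [(1,5)] -> total=20
Click 4 (1,2) count=1: revealed 0 new [(none)] -> total=20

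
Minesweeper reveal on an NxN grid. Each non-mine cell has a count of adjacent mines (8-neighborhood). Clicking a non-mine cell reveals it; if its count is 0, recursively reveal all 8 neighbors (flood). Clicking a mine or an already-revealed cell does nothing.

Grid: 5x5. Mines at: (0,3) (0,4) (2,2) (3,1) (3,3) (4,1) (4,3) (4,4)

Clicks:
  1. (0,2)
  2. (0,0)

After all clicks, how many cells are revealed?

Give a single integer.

Answer: 8

Derivation:
Click 1 (0,2) count=1: revealed 1 new [(0,2)] -> total=1
Click 2 (0,0) count=0: revealed 7 new [(0,0) (0,1) (1,0) (1,1) (1,2) (2,0) (2,1)] -> total=8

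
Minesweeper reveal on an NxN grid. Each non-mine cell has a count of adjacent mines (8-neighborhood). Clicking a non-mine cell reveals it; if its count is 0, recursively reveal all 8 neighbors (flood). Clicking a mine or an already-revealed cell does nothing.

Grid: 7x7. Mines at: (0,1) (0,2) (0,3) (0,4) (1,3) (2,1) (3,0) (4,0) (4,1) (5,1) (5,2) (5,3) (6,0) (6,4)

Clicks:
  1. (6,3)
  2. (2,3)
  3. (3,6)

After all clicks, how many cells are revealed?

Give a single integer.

Click 1 (6,3) count=3: revealed 1 new [(6,3)] -> total=1
Click 2 (2,3) count=1: revealed 1 new [(2,3)] -> total=2
Click 3 (3,6) count=0: revealed 24 new [(0,5) (0,6) (1,4) (1,5) (1,6) (2,2) (2,4) (2,5) (2,6) (3,2) (3,3) (3,4) (3,5) (3,6) (4,2) (4,3) (4,4) (4,5) (4,6) (5,4) (5,5) (5,6) (6,5) (6,6)] -> total=26

Answer: 26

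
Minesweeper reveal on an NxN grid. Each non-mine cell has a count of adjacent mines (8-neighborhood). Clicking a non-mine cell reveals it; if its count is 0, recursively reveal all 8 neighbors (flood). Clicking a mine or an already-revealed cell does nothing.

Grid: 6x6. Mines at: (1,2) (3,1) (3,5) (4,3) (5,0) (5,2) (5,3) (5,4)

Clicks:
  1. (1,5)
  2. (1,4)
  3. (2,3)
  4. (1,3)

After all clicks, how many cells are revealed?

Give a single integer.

Click 1 (1,5) count=0: revealed 9 new [(0,3) (0,4) (0,5) (1,3) (1,4) (1,5) (2,3) (2,4) (2,5)] -> total=9
Click 2 (1,4) count=0: revealed 0 new [(none)] -> total=9
Click 3 (2,3) count=1: revealed 0 new [(none)] -> total=9
Click 4 (1,3) count=1: revealed 0 new [(none)] -> total=9

Answer: 9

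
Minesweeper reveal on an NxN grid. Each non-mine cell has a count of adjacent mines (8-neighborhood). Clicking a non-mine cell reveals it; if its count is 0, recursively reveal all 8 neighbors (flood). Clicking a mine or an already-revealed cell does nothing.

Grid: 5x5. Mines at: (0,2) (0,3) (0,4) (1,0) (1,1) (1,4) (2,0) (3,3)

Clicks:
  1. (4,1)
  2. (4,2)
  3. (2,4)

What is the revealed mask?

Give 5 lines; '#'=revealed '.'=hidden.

Answer: .....
.....
....#
###..
###..

Derivation:
Click 1 (4,1) count=0: revealed 6 new [(3,0) (3,1) (3,2) (4,0) (4,1) (4,2)] -> total=6
Click 2 (4,2) count=1: revealed 0 new [(none)] -> total=6
Click 3 (2,4) count=2: revealed 1 new [(2,4)] -> total=7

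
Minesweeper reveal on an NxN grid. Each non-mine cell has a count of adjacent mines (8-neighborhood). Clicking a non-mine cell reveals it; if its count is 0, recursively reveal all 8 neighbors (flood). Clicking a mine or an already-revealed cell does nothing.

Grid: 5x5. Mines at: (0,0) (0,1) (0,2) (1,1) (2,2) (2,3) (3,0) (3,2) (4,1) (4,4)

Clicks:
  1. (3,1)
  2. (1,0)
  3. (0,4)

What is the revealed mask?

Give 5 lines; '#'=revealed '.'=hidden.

Click 1 (3,1) count=4: revealed 1 new [(3,1)] -> total=1
Click 2 (1,0) count=3: revealed 1 new [(1,0)] -> total=2
Click 3 (0,4) count=0: revealed 4 new [(0,3) (0,4) (1,3) (1,4)] -> total=6

Answer: ...##
#..##
.....
.#...
.....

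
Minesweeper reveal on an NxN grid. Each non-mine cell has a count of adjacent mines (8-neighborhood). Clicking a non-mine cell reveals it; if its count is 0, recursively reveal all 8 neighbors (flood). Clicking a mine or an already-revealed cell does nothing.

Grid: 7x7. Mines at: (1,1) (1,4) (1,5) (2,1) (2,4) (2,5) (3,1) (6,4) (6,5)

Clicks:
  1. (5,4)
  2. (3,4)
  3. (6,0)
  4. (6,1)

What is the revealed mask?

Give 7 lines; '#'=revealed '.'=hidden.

Answer: .......
.......
.......
..#####
#######
#######
####...

Derivation:
Click 1 (5,4) count=2: revealed 1 new [(5,4)] -> total=1
Click 2 (3,4) count=2: revealed 1 new [(3,4)] -> total=2
Click 3 (6,0) count=0: revealed 21 new [(3,2) (3,3) (3,5) (3,6) (4,0) (4,1) (4,2) (4,3) (4,4) (4,5) (4,6) (5,0) (5,1) (5,2) (5,3) (5,5) (5,6) (6,0) (6,1) (6,2) (6,3)] -> total=23
Click 4 (6,1) count=0: revealed 0 new [(none)] -> total=23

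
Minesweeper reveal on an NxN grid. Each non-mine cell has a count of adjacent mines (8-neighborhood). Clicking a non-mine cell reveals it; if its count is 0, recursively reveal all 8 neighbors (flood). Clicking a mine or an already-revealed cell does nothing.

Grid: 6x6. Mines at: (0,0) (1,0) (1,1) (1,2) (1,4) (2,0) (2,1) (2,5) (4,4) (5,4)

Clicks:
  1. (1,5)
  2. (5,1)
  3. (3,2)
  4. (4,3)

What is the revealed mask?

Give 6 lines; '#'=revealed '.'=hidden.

Answer: ......
.....#
......
####..
####..
####..

Derivation:
Click 1 (1,5) count=2: revealed 1 new [(1,5)] -> total=1
Click 2 (5,1) count=0: revealed 12 new [(3,0) (3,1) (3,2) (3,3) (4,0) (4,1) (4,2) (4,3) (5,0) (5,1) (5,2) (5,3)] -> total=13
Click 3 (3,2) count=1: revealed 0 new [(none)] -> total=13
Click 4 (4,3) count=2: revealed 0 new [(none)] -> total=13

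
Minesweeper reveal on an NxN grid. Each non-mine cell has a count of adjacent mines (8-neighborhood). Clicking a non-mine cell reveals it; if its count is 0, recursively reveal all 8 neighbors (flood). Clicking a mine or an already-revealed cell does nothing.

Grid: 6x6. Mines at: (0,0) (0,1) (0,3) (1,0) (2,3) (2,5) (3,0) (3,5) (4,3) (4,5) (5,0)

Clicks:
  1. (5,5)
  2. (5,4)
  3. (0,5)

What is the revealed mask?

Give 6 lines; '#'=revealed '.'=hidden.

Click 1 (5,5) count=1: revealed 1 new [(5,5)] -> total=1
Click 2 (5,4) count=2: revealed 1 new [(5,4)] -> total=2
Click 3 (0,5) count=0: revealed 4 new [(0,4) (0,5) (1,4) (1,5)] -> total=6

Answer: ....##
....##
......
......
......
....##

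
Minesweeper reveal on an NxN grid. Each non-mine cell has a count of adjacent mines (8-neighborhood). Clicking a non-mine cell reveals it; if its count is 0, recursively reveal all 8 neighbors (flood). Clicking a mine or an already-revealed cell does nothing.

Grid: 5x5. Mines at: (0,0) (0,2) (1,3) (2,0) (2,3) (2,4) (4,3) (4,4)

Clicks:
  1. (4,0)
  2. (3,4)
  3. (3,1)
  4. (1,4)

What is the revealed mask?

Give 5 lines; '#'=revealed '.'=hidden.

Answer: .....
....#
.....
###.#
###..

Derivation:
Click 1 (4,0) count=0: revealed 6 new [(3,0) (3,1) (3,2) (4,0) (4,1) (4,2)] -> total=6
Click 2 (3,4) count=4: revealed 1 new [(3,4)] -> total=7
Click 3 (3,1) count=1: revealed 0 new [(none)] -> total=7
Click 4 (1,4) count=3: revealed 1 new [(1,4)] -> total=8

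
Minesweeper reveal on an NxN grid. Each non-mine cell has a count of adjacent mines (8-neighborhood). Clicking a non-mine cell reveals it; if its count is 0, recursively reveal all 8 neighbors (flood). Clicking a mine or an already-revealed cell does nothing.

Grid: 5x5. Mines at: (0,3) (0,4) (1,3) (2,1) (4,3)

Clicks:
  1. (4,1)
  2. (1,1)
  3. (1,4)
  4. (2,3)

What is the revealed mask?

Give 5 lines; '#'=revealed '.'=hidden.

Answer: .....
.#..#
...#.
###..
###..

Derivation:
Click 1 (4,1) count=0: revealed 6 new [(3,0) (3,1) (3,2) (4,0) (4,1) (4,2)] -> total=6
Click 2 (1,1) count=1: revealed 1 new [(1,1)] -> total=7
Click 3 (1,4) count=3: revealed 1 new [(1,4)] -> total=8
Click 4 (2,3) count=1: revealed 1 new [(2,3)] -> total=9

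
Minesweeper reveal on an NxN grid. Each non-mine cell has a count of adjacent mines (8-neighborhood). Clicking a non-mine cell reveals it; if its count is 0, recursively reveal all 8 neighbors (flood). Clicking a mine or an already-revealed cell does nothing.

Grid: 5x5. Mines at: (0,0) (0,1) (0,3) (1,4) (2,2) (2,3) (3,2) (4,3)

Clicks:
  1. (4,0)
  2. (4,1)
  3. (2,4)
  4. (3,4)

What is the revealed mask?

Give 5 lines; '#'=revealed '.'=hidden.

Answer: .....
##...
##..#
##..#
##...

Derivation:
Click 1 (4,0) count=0: revealed 8 new [(1,0) (1,1) (2,0) (2,1) (3,0) (3,1) (4,0) (4,1)] -> total=8
Click 2 (4,1) count=1: revealed 0 new [(none)] -> total=8
Click 3 (2,4) count=2: revealed 1 new [(2,4)] -> total=9
Click 4 (3,4) count=2: revealed 1 new [(3,4)] -> total=10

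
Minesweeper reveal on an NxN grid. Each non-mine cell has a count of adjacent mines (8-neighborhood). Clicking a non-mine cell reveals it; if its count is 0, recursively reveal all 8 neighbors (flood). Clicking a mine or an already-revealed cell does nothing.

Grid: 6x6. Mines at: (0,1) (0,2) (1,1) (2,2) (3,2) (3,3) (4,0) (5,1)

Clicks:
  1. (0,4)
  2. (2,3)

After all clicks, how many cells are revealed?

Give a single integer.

Answer: 19

Derivation:
Click 1 (0,4) count=0: revealed 19 new [(0,3) (0,4) (0,5) (1,3) (1,4) (1,5) (2,3) (2,4) (2,5) (3,4) (3,5) (4,2) (4,3) (4,4) (4,5) (5,2) (5,3) (5,4) (5,5)] -> total=19
Click 2 (2,3) count=3: revealed 0 new [(none)] -> total=19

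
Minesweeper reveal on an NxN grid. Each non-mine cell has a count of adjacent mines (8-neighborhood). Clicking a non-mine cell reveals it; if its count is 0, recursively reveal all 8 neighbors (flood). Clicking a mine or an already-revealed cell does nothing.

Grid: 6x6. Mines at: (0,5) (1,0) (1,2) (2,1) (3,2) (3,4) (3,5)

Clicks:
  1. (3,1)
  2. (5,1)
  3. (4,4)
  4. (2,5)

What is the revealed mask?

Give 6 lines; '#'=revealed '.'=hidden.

Click 1 (3,1) count=2: revealed 1 new [(3,1)] -> total=1
Click 2 (5,1) count=0: revealed 13 new [(3,0) (4,0) (4,1) (4,2) (4,3) (4,4) (4,5) (5,0) (5,1) (5,2) (5,3) (5,4) (5,5)] -> total=14
Click 3 (4,4) count=2: revealed 0 new [(none)] -> total=14
Click 4 (2,5) count=2: revealed 1 new [(2,5)] -> total=15

Answer: ......
......
.....#
##....
######
######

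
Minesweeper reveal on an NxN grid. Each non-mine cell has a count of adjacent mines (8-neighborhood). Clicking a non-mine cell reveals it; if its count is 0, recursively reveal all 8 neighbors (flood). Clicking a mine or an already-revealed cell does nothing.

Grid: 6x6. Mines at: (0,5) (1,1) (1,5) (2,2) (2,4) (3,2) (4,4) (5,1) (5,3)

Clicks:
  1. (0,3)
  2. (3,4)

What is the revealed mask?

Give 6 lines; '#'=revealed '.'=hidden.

Click 1 (0,3) count=0: revealed 6 new [(0,2) (0,3) (0,4) (1,2) (1,3) (1,4)] -> total=6
Click 2 (3,4) count=2: revealed 1 new [(3,4)] -> total=7

Answer: ..###.
..###.
......
....#.
......
......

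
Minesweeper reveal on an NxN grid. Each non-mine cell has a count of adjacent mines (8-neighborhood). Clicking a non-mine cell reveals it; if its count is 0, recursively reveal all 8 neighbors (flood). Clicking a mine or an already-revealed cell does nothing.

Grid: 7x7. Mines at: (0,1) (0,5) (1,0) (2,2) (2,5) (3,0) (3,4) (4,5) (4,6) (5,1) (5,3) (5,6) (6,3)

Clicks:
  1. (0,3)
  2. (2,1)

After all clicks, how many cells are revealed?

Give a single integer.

Answer: 7

Derivation:
Click 1 (0,3) count=0: revealed 6 new [(0,2) (0,3) (0,4) (1,2) (1,3) (1,4)] -> total=6
Click 2 (2,1) count=3: revealed 1 new [(2,1)] -> total=7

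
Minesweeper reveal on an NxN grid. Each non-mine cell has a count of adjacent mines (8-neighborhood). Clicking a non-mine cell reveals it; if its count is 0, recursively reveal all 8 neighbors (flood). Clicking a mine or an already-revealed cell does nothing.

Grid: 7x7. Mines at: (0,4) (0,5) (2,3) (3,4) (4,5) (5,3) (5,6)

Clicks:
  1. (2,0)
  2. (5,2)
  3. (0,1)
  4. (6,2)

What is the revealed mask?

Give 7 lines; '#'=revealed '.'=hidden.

Answer: ####...
####...
###....
###....
###....
###....
###....

Derivation:
Click 1 (2,0) count=0: revealed 23 new [(0,0) (0,1) (0,2) (0,3) (1,0) (1,1) (1,2) (1,3) (2,0) (2,1) (2,2) (3,0) (3,1) (3,2) (4,0) (4,1) (4,2) (5,0) (5,1) (5,2) (6,0) (6,1) (6,2)] -> total=23
Click 2 (5,2) count=1: revealed 0 new [(none)] -> total=23
Click 3 (0,1) count=0: revealed 0 new [(none)] -> total=23
Click 4 (6,2) count=1: revealed 0 new [(none)] -> total=23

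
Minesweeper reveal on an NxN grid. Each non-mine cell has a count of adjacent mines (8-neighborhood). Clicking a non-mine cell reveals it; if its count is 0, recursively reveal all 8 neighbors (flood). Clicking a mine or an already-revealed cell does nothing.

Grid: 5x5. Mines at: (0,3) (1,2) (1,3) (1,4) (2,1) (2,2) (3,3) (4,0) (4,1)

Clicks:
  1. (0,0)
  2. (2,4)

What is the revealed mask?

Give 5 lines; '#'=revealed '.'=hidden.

Answer: ##...
##...
....#
.....
.....

Derivation:
Click 1 (0,0) count=0: revealed 4 new [(0,0) (0,1) (1,0) (1,1)] -> total=4
Click 2 (2,4) count=3: revealed 1 new [(2,4)] -> total=5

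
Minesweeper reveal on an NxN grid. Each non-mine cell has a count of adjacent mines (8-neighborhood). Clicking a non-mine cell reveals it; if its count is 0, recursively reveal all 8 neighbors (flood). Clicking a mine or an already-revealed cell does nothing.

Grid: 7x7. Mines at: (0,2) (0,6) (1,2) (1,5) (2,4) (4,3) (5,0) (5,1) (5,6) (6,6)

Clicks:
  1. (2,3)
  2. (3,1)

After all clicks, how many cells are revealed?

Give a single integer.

Answer: 14

Derivation:
Click 1 (2,3) count=2: revealed 1 new [(2,3)] -> total=1
Click 2 (3,1) count=0: revealed 13 new [(0,0) (0,1) (1,0) (1,1) (2,0) (2,1) (2,2) (3,0) (3,1) (3,2) (4,0) (4,1) (4,2)] -> total=14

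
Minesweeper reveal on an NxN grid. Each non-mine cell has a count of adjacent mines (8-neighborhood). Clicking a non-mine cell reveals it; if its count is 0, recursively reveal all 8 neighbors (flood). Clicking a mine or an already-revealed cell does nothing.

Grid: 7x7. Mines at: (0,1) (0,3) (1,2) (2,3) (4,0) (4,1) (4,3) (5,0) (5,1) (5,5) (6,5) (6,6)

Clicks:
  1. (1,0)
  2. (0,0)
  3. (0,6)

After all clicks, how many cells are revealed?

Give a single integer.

Click 1 (1,0) count=1: revealed 1 new [(1,0)] -> total=1
Click 2 (0,0) count=1: revealed 1 new [(0,0)] -> total=2
Click 3 (0,6) count=0: revealed 15 new [(0,4) (0,5) (0,6) (1,4) (1,5) (1,6) (2,4) (2,5) (2,6) (3,4) (3,5) (3,6) (4,4) (4,5) (4,6)] -> total=17

Answer: 17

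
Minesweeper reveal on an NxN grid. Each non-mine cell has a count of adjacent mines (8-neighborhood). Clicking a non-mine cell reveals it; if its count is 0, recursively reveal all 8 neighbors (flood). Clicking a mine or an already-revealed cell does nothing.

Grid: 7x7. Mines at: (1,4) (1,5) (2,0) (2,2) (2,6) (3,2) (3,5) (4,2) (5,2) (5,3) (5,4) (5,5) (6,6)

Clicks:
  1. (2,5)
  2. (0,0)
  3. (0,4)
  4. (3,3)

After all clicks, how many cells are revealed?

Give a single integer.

Click 1 (2,5) count=4: revealed 1 new [(2,5)] -> total=1
Click 2 (0,0) count=0: revealed 8 new [(0,0) (0,1) (0,2) (0,3) (1,0) (1,1) (1,2) (1,3)] -> total=9
Click 3 (0,4) count=2: revealed 1 new [(0,4)] -> total=10
Click 4 (3,3) count=3: revealed 1 new [(3,3)] -> total=11

Answer: 11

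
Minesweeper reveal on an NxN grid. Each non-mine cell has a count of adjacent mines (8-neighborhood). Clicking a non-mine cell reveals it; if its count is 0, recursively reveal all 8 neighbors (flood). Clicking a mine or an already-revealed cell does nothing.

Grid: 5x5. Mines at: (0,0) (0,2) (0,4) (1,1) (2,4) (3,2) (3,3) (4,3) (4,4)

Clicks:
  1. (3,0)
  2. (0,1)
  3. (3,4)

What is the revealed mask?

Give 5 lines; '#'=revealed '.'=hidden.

Click 1 (3,0) count=0: revealed 6 new [(2,0) (2,1) (3,0) (3,1) (4,0) (4,1)] -> total=6
Click 2 (0,1) count=3: revealed 1 new [(0,1)] -> total=7
Click 3 (3,4) count=4: revealed 1 new [(3,4)] -> total=8

Answer: .#...
.....
##...
##..#
##...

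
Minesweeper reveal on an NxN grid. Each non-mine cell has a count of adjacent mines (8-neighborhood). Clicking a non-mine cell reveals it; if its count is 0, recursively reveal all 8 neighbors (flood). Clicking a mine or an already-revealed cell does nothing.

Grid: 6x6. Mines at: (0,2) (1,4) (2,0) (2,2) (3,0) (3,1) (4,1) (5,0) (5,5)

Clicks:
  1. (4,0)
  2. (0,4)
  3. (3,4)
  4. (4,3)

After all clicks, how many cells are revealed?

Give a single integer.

Click 1 (4,0) count=4: revealed 1 new [(4,0)] -> total=1
Click 2 (0,4) count=1: revealed 1 new [(0,4)] -> total=2
Click 3 (3,4) count=0: revealed 14 new [(2,3) (2,4) (2,5) (3,2) (3,3) (3,4) (3,5) (4,2) (4,3) (4,4) (4,5) (5,2) (5,3) (5,4)] -> total=16
Click 4 (4,3) count=0: revealed 0 new [(none)] -> total=16

Answer: 16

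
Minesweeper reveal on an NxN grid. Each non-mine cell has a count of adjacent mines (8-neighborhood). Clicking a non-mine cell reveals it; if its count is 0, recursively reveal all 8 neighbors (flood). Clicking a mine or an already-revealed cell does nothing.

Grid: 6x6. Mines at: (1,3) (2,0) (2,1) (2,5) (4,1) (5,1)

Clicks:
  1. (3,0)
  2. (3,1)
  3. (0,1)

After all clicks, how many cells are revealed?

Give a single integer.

Answer: 8

Derivation:
Click 1 (3,0) count=3: revealed 1 new [(3,0)] -> total=1
Click 2 (3,1) count=3: revealed 1 new [(3,1)] -> total=2
Click 3 (0,1) count=0: revealed 6 new [(0,0) (0,1) (0,2) (1,0) (1,1) (1,2)] -> total=8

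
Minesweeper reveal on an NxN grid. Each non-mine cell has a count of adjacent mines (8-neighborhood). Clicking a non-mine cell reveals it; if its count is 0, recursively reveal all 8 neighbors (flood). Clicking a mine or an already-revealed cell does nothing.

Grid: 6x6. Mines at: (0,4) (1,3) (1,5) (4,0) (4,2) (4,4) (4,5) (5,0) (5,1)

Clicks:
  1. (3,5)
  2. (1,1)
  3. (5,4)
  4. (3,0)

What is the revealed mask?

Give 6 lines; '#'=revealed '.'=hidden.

Answer: ###...
###...
###...
###..#
......
....#.

Derivation:
Click 1 (3,5) count=2: revealed 1 new [(3,5)] -> total=1
Click 2 (1,1) count=0: revealed 12 new [(0,0) (0,1) (0,2) (1,0) (1,1) (1,2) (2,0) (2,1) (2,2) (3,0) (3,1) (3,2)] -> total=13
Click 3 (5,4) count=2: revealed 1 new [(5,4)] -> total=14
Click 4 (3,0) count=1: revealed 0 new [(none)] -> total=14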